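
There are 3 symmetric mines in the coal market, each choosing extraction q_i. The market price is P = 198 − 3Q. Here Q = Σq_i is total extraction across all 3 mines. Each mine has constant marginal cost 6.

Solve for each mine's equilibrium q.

16

A representative mine's profit is π_i = q_i(198 − 3Q) − 6q_i, with Q = q_i + Σ_{j≠i} q_j.
First-order condition: 192 − 6q_i − 3Σ_{j≠i} q_j = 0.
Imposing symmetry (q_j = q for all j) turns Σ_{j≠i} q_j into 2q, so 192 = 12q and q = 16.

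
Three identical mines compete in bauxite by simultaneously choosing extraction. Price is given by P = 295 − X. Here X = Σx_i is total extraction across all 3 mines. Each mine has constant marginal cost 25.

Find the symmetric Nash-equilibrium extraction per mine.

A representative mine's profit is π_i = x_i(295 − X) − 25x_i, with X = x_i + Σ_{j≠i} x_j.
First-order condition: 270 − 2x_i − Σ_{j≠i} x_j = 0.
With identical mines, set every x_j = x: then 270 − 2x − 2x = 0, i.e. x = 270/4 = 67.5.

67.5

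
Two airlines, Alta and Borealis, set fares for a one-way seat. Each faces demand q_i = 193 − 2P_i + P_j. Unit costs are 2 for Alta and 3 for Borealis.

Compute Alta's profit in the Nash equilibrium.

8140.88

Alta's profit: π = (P_{Alta} − 2)(193 − 2P_{Alta} + P_{Borealis}).
∂π/∂P_{Alta} = 197 − 4P_{Alta} + P_{Borealis} = 0 ⇒ P_{Alta} = 49.25 + 0.25P_{Borealis}.
Similarly P_{Borealis} = 49.75 + 0.25P_{Alta}.
Plugging P_{Borealis} into Alta's best response: P_{Alta} = 49.25 + 0.25(49.75 + 0.25P_{Alta}) ⇒ 0.9375P_{Alta} = 61.6875, so P_{Alta} = 65.8.
Then P_{Borealis} = 49.75 + 0.25·65.8 = 66.2.
q_{Alta} = 193 − 2·65.8 + 66.2 = 127.6.
Profit = (65.8 − 2)·127.6 = 8140.88.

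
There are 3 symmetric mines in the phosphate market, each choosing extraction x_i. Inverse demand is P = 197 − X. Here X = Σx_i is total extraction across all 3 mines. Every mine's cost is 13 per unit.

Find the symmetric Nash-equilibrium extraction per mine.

A representative mine's profit is π_i = x_i(197 − X) − 13x_i, with X = x_i + Σ_{j≠i} x_j.
First-order condition: 184 − 2x_i − Σ_{j≠i} x_j = 0.
With identical mines, set every x_j = x: then 184 − 2x − 2x = 0, i.e. x = 184/4 = 46.

46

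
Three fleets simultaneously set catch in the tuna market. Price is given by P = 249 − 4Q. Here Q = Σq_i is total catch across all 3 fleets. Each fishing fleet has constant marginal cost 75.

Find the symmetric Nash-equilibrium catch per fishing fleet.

10.875

A representative fishing fleet's profit is π_i = q_i(249 − 4Q) − 75q_i, with Q = q_i + Σ_{j≠i} q_j.
First-order condition: 174 − 8q_i − 4Σ_{j≠i} q_j = 0.
In a symmetric equilibrium every fishing fleet chooses the same q, so Σ_{j≠i} q_j = 2q. The condition becomes 174 − 16q = 0, giving q = 174/16 = 10.875.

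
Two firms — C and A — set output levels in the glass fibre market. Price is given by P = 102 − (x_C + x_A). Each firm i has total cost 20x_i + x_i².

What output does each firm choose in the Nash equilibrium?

Firm C's profit: π = x_C(102 − (x_C + x_A)) − 20x_C − x_C².
∂π/∂x_C = 82 − 4x_C − x_A = 0, so x_C = 20.5 − 0.25x_A.
By symmetry x_A = x_C; substituting into the reaction function, 1.25x_C = 20.5 and x_C = 16.4.

16.4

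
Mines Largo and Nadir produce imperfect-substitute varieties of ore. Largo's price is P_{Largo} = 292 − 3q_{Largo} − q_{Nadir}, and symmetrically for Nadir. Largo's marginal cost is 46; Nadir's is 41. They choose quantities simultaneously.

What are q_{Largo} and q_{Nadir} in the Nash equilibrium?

Mine Largo's profit: π = q_{Largo}(292 − 3q_{Largo} − q_{Nadir}) − 46q_{Largo}.
∂π/∂q_{Largo} = 246 − 6q_{Largo} − q_{Nadir} = 0 ⇒ q_{Largo} = 41 − (1/6)q_{Nadir}.
Similarly q_{Nadir} = 251/6 − (1/6)q_{Largo}.
Plugging q_{Nadir} into Largo's best response: q_{Largo} = 41 − (1/6)(251/6 − (1/6)q_{Largo}) ⇒ (35/36)q_{Largo} = 1225/36, so q_{Largo} = 35.
Then q_{Nadir} = 251/6 − (1/6)·35 = 36.

35, 36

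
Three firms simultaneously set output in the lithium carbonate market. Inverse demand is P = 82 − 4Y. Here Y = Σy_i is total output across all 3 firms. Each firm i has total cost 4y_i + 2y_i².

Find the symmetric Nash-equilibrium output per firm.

A representative firm's profit is π_i = y_i(82 − 4Y) − 4y_i − 2y_i², with Y = y_i + Σ_{j≠i} y_j.
First-order condition: 78 − 12y_i − 4Σ_{j≠i} y_j = 0.
With identical firms, set every y_j = y: then 78 − 12y − 8y = 0, i.e. y = 78/20 = 3.9.

3.9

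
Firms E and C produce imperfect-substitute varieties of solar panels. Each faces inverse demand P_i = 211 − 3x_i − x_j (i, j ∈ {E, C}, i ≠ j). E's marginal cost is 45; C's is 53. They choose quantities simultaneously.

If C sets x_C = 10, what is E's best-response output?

Firm E's profit: π = x_E(211 − 3x_E − x_C) − 45x_E.
∂π/∂x_E = 166 − 6x_E − x_C = 0 ⇒ x_E = 83/3 − (1/6)x_C.
At x_C = 10: x_E = 83/3 − (1/6)·10 = 26.

26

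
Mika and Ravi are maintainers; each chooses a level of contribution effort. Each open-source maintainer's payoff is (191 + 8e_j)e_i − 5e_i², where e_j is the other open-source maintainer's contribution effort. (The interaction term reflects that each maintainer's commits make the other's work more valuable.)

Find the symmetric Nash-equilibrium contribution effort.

95.5

Mika's payoff is (191 + 8e_R)e_M − 5e_M².
∂π/∂e_M = 191 + 8e_R − 10e_M = 0, so e_M = 19.1 + 0.8e_R.
Setting e_M = e_R in the reaction function: e_M = 19.1 + 0.8e_M, so e_M = 19.1 / 0.2 = 95.5.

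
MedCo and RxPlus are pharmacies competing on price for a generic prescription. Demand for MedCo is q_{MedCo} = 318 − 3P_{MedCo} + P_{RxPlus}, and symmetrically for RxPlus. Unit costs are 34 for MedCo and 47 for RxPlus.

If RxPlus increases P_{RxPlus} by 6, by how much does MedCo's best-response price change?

MedCo's profit: π = (P_{MedCo} − 34)(318 − 3P_{MedCo} + P_{RxPlus}).
∂π/∂P_{MedCo} = 420 − 6P_{MedCo} + P_{RxPlus} = 0 ⇒ P_{MedCo} = 70 + (1/6)P_{RxPlus}.
The reaction-function slope is 1/6, so a 6-unit rise in P_{RxPlus} moves P_{MedCo} by 1/6 × 6 = 1. MedCo's best response rises — the actions are strategic complements.

1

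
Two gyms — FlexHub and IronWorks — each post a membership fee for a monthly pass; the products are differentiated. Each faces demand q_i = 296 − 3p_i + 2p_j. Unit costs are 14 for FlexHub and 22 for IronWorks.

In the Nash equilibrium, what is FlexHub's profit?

FlexHub's profit: π = (p_{FlexHub} − 14)(296 − 3p_{FlexHub} + 2p_{IronWorks}).
∂π/∂p_{FlexHub} = 338 − 6p_{FlexHub} + 2p_{IronWorks} = 0 ⇒ p_{FlexHub} = 169/3 + (1/3)p_{IronWorks}.
Similarly p_{IronWorks} = 181/3 + (1/3)p_{FlexHub}.
Solving the two reaction functions simultaneously: (1 − (1/3)(1/3))p_{FlexHub} = 169/3 + (1/3)·(181/3), so (8/9)p_{FlexHub} = 688/9 and p_{FlexHub} = 86.
Then p_{IronWorks} = 181/3 + (1/3)·86 = 89.
q_{FlexHub} = 296 − 3·86 + 2·89 = 216.
Profit = (86 − 14)·216 = 15552.

15552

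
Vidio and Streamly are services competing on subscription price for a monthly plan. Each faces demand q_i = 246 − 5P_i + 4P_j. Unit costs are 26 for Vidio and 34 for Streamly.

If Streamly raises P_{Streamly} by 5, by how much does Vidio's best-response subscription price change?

Vidio's profit: π = (P_{Vidio} − 26)(246 − 5P_{Vidio} + 4P_{Streamly}).
∂π/∂P_{Vidio} = 376 − 10P_{Vidio} + 4P_{Streamly} = 0 ⇒ P_{Vidio} = 37.6 + 0.4P_{Streamly}.
The reaction-function slope is 0.4, so a 5-unit rise in P_{Streamly} moves P_{Vidio} by 0.4 × 5 = 2. Vidio's best response rises — the actions are strategic complements.

2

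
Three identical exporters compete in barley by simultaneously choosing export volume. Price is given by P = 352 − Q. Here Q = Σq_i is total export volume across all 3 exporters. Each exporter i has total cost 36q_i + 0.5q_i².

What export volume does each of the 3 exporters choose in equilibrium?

A representative exporter's profit is π_i = q_i(352 − Q) − 36q_i − 0.5q_i², with Q = q_i + Σ_{j≠i} q_j.
First-order condition: 316 − 3q_i − Σ_{j≠i} q_j = 0.
With identical exporters, set every q_j = q: then 316 − 3q − 2q = 0, i.e. q = 316/5 = 63.2.

63.2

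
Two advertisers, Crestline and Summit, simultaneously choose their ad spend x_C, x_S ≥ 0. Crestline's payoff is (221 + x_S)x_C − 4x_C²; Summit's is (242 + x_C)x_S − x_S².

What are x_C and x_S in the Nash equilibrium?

45.6, 143.8

Expanding Crestline's payoff: 221x_C + x_Sx_C − 4x_C².
∂π/∂x_C = 221 + x_S − 8x_C = 0, so x_C = 27.625 + 0.125x_S.
Likewise for Summit: x_S = 121 + 0.5x_C.
Plugging x_S into Crestline's best response: x_C = 27.625 + 0.125(121 + 0.5x_C) ⇒ 0.9375x_C = 42.75, so x_C = 45.6.
Then x_S = 121 + 0.5·45.6 = 143.8.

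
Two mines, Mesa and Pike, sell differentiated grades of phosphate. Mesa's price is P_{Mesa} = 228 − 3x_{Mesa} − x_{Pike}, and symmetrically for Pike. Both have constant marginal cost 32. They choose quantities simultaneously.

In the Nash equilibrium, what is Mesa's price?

Mine Mesa's profit: π = x_{Mesa}(228 − 3x_{Mesa} − x_{Pike}) − 32x_{Mesa}.
∂π/∂x_{Mesa} = 196 − 6x_{Mesa} − x_{Pike} = 0 ⇒ x_{Mesa} = 98/3 − (1/6)x_{Pike}.
By symmetry x_{Pike} = x_{Mesa}; substituting into the reaction function, (7/6)x_{Mesa} = 98/3 and x_{Mesa} = 28.
P_{Mesa} = 228 − 3·28 − 28 = 116.

116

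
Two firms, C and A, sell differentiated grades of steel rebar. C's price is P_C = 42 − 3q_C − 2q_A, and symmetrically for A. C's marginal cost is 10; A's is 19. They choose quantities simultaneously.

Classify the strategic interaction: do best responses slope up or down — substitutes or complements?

Firm C's profit: π = q_C(42 − 3q_C − 2q_A) − 10q_C.
∂π/∂q_C = 32 − 6q_C − 2q_A = 0 ⇒ q_C = 16/3 − (1/3)q_A.
The best-response slope dq_C/dq_A = −1/3 < 0: the reaction function is downward-sloping, so the choices are strategic substitutes.

strategic substitutes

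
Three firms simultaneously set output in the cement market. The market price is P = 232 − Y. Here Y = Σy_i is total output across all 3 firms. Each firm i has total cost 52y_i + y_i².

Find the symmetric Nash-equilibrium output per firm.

30

A representative firm's profit is π_i = y_i(232 − Y) − 52y_i − y_i², with Y = y_i + Σ_{j≠i} y_j.
First-order condition: 180 − 4y_i − Σ_{j≠i} y_j = 0.
With identical firms, set every y_j = y: then 180 − 4y − 2y = 0, i.e. y = 180/6 = 30.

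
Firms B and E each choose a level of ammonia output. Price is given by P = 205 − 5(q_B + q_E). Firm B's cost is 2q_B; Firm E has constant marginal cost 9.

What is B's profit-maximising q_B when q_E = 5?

17.8

Firm B's profit: π = q_B(205 − 5(q_B + q_E)) − 2q_B.
∂π/∂q_B = 203 − 10q_B − 5q_E = 0, so q_B = 20.3 − 0.5q_E.
At q_E = 5: q_B = 20.3 − 0.5·5 = 17.8.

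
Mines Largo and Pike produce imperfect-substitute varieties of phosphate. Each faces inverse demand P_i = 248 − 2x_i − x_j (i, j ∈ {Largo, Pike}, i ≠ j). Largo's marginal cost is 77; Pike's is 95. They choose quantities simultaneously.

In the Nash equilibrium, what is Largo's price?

Mine Largo's profit: π = x_{Largo}(248 − 2x_{Largo} − x_{Pike}) − 77x_{Largo}.
∂π/∂x_{Largo} = 171 − 4x_{Largo} − x_{Pike} = 0 ⇒ x_{Largo} = 42.75 − 0.25x_{Pike}.
Similarly x_{Pike} = 38.25 − 0.25x_{Largo}.
Plugging x_{Pike} into Largo's best response: x_{Largo} = 42.75 − 0.25(38.25 − 0.25x_{Largo}) ⇒ 0.9375x_{Largo} = 33.1875, so x_{Largo} = 35.4.
Then x_{Pike} = 38.25 − 0.25·35.4 = 29.4.
P_{Largo} = 248 − 2·35.4 − 29.4 = 147.8.

147.8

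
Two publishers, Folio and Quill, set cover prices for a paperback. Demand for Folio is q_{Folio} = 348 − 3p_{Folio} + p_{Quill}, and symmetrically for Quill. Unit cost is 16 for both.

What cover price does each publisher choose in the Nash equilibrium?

Folio's profit: π = (p_{Folio} − 16)(348 − 3p_{Folio} + p_{Quill}).
∂π/∂p_{Folio} = 396 − 6p_{Folio} + p_{Quill} = 0 ⇒ p_{Folio} = 66 + (1/6)p_{Quill}.
By symmetry p_{Quill} = p_{Folio}; substituting into the reaction function, (5/6)p_{Folio} = 66 and p_{Folio} = 79.2.

79.2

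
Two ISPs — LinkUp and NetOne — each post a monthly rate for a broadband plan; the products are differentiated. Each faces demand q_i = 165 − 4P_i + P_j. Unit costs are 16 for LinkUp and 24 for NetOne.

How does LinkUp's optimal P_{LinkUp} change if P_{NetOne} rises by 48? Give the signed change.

LinkUp's profit: π = (P_{LinkUp} − 16)(165 − 4P_{LinkUp} + P_{NetOne}).
∂π/∂P_{LinkUp} = 229 − 8P_{LinkUp} + P_{NetOne} = 0 ⇒ P_{LinkUp} = 28.625 + 0.125P_{NetOne}.
The reaction-function slope is 0.125, so a 48-unit rise in P_{NetOne} moves P_{LinkUp} by 0.125 × 48 = 6. LinkUp's best response rises — the actions are strategic complements.

6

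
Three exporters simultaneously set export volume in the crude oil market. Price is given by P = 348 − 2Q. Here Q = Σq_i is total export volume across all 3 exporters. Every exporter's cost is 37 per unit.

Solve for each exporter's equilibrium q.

38.875

A representative exporter's profit is π_i = q_i(348 − 2Q) − 37q_i, with Q = q_i + Σ_{j≠i} q_j.
First-order condition: 311 − 4q_i − 2Σ_{j≠i} q_j = 0.
With identical exporters, set every q_j = q: then 311 − 4q − 4q = 0, i.e. q = 311/8 = 38.875.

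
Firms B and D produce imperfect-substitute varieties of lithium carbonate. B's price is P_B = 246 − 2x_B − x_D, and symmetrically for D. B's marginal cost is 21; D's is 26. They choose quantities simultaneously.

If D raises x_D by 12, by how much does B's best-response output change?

Firm B's profit: π = x_B(246 − 2x_B − x_D) − 21x_B.
∂π/∂x_B = 225 − 4x_B − x_D = 0 ⇒ x_B = 56.25 − 0.25x_D.
The reaction-function slope is −0.25, so a 12-unit rise in x_D moves x_B by −0.25 × 12 = −3. B's best response falls — the actions are strategic substitutes.

-3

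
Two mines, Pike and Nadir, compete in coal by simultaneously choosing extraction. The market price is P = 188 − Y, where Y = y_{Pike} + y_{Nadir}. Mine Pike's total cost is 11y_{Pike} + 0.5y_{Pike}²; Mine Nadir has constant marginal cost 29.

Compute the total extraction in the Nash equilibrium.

99

Mine Pike's profit: π = y_{Pike}(188 − (y_{Pike} + y_{Nadir})) − 11y_{Pike} − 0.5y_{Pike}².
∂π/∂y_{Pike} = 177 − 3y_{Pike} − y_{Nadir} = 0, so y_{Pike} = 59 − (1/3)y_{Nadir}.
For Nadir: ∂π/∂y_{Nadir} = 159 − 2y_{Nadir} − y_{Pike} = 0 ⇒ y_{Nadir} = 79.5 − 0.5y_{Pike}.
Substituting the second reaction function into the first: y_{Pike} = 59 − (1/3)(79.5 − 0.5y_{Pike}), which gives (5/6)y_{Pike} = 32.5 ⇒ y_{Pike} = 39.
Then y_{Nadir} = 79.5 − 0.5·39 = 60.
Total extraction: 39 + 60 = 99.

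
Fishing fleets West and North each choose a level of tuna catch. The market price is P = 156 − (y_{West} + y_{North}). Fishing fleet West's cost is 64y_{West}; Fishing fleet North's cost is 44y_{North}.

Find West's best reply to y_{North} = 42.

Fishing fleet West's profit: π = y_{West}(156 − (y_{West} + y_{North})) − 64y_{West}.
∂π/∂y_{West} = 92 − 2y_{West} − y_{North} = 0, so y_{West} = 46 − 0.5y_{North}.
At y_{North} = 42: y_{West} = 46 − 0.5·42 = 25.

25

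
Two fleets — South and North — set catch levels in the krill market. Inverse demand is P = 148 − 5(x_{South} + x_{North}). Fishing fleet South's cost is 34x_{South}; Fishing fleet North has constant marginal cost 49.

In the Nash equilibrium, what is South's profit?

Fishing fleet South's profit: π = x_{South}(148 − 5(x_{South} + x_{North})) − 34x_{South}.
∂π/∂x_{South} = 114 − 10x_{South} − 5x_{North} = 0, so x_{South} = 11.4 − 0.5x_{North}.
By the same steps for North: x_{North} = 9.9 − 0.5x_{South}.
Plugging x_{North} into South's best response: x_{South} = 11.4 − 0.5(9.9 − 0.5x_{South}) ⇒ 0.75x_{South} = 6.45, so x_{South} = 8.6.
Then x_{North} = 9.9 − 0.5·8.6 = 5.6.
Price P = 148 − 5·14.2 = 77.
South's profit: (77 − 34)·8.6 = 369.8.

369.8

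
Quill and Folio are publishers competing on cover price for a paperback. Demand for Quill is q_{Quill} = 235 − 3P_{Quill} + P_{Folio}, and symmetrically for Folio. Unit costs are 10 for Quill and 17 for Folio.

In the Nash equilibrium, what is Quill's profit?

Quill's profit: π = (P_{Quill} − 10)(235 − 3P_{Quill} + P_{Folio}).
∂π/∂P_{Quill} = 265 − 6P_{Quill} + P_{Folio} = 0 ⇒ P_{Quill} = 265/6 + (1/6)P_{Folio}.
Similarly P_{Folio} = 143/3 + (1/6)P_{Quill}.
Plugging P_{Folio} into Quill's best response: P_{Quill} = 265/6 + (1/6)(143/3 + (1/6)P_{Quill}) ⇒ (35/36)P_{Quill} = 469/9, so P_{Quill} = 53.6.
Then P_{Folio} = 143/3 + (1/6)·53.6 = 56.6.
q_{Quill} = 235 − 3·53.6 + 56.6 = 130.8.
Profit = (53.6 − 10)·130.8 = 5702.88.

5702.88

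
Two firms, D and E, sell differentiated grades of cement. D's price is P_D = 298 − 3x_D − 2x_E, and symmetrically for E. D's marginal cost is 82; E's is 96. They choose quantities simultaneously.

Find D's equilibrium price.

165.625

Firm D's profit: π = x_D(298 − 3x_D − 2x_E) − 82x_D.
∂π/∂x_D = 216 − 6x_D − 2x_E = 0 ⇒ x_D = 36 − (1/3)x_E.
Similarly x_E = 101/3 − (1/3)x_D.
Solving the two reaction functions simultaneously: (1 − (−1/3)(−1/3))x_D = 36 − (1/3)·(101/3), so (8/9)x_D = 223/9 and x_D = 27.875.
Then x_E = 101/3 − (1/3)·27.875 = 24.375.
P_D = 298 − 3·27.875 − 2·24.375 = 165.625.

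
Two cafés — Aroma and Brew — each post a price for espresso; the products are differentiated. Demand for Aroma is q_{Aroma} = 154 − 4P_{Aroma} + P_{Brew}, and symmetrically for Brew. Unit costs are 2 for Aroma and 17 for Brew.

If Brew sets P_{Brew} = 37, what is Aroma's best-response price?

24.875

Aroma's profit: π = (P_{Aroma} − 2)(154 − 4P_{Aroma} + P_{Brew}).
∂π/∂P_{Aroma} = 162 − 8P_{Aroma} + P_{Brew} = 0 ⇒ P_{Aroma} = 20.25 + 0.125P_{Brew}.
At P_{Brew} = 37: P_{Aroma} = 20.25 + 0.125·37 = 24.875.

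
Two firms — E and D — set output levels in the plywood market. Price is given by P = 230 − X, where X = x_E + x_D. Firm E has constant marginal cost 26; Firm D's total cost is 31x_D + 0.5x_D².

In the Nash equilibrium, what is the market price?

Firm E's profit: π = x_E(230 − (x_E + x_D)) − 26x_E.
∂π/∂x_E = 204 − 2x_E − x_D = 0, so x_E = 102 − 0.5x_D.
For D: ∂π/∂x_D = 199 − 3x_D − x_E = 0 ⇒ x_D = 199/3 − (1/3)x_E.
Plugging x_D into E's best response: x_E = 102 − 0.5(199/3 − (1/3)x_E) ⇒ (5/6)x_E = 413/6, so x_E = 82.6.
Then x_D = 199/3 − (1/3)·82.6 = 38.8.
Equilibrium price: P = 230 − 121.4 = 108.6.

108.6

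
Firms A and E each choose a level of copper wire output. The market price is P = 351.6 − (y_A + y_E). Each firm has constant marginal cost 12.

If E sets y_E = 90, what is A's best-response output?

Firm A's profit: π = y_A(351.6 − (y_A + y_E)) − 12y_A.
∂π/∂y_A = 339.6 − 2y_A − y_E = 0, so y_A = 169.8 − 0.5y_E.
At y_E = 90: y_A = 169.8 − 0.5·90 = 124.8.

124.8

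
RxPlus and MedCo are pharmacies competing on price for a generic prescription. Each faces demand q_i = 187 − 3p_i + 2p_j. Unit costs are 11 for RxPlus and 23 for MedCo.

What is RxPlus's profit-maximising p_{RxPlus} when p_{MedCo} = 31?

RxPlus's profit: π = (p_{RxPlus} − 11)(187 − 3p_{RxPlus} + 2p_{MedCo}).
∂π/∂p_{RxPlus} = 220 − 6p_{RxPlus} + 2p_{MedCo} = 0 ⇒ p_{RxPlus} = 110/3 + (1/3)p_{MedCo}.
At p_{MedCo} = 31: p_{RxPlus} = 110/3 + (1/3)·31 = 47.

47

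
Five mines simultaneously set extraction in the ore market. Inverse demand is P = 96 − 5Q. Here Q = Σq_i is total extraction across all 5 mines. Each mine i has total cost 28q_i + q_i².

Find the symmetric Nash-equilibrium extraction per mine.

2.125

A representative mine's profit is π_i = q_i(96 − 5Q) − 28q_i − q_i², with Q = q_i + Σ_{j≠i} q_j.
First-order condition: 68 − 12q_i − 5Σ_{j≠i} q_j = 0.
With identical mines, set every q_j = q: then 68 − 12q − 20q = 0, i.e. q = 68/32 = 2.125.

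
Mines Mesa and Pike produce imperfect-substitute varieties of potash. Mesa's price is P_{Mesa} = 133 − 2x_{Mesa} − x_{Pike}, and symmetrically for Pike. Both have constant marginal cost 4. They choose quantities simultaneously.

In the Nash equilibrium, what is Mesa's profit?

Mine Mesa's profit: π = x_{Mesa}(133 − 2x_{Mesa} − x_{Pike}) − 4x_{Mesa}.
∂π/∂x_{Mesa} = 129 − 4x_{Mesa} − x_{Pike} = 0 ⇒ x_{Mesa} = 32.25 − 0.25x_{Pike}.
The game is symmetric, so in equilibrium x_{Pike} = x_{Mesa}: the reaction function gives 1.25x_{Mesa} = 32.25, hence x_{Mesa} = 25.8.
P_{Mesa} = 133 − 2·25.8 − 25.8 = 55.6.
Profit = (55.6 − 4)·25.8 = 1331.28.

1331.28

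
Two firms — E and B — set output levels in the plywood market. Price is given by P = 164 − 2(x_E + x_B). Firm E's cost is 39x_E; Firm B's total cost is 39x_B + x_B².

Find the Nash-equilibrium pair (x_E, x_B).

25, 12.5

Firm E's profit: π = x_E(164 − 2(x_E + x_B)) − 39x_E.
∂π/∂x_E = 125 − 4x_E − 2x_B = 0, so x_E = 31.25 − 0.5x_B.
For B: ∂π/∂x_B = 125 − 6x_B − 2x_E = 0 ⇒ x_B = 125/6 − (1/3)x_E.
Solving the two reaction functions simultaneously: (1 − (−0.5)(−1/3))x_E = 31.25 − 0.5·(125/6), so (5/6)x_E = 125/6 and x_E = 25.
Then x_B = 125/6 − (1/3)·25 = 12.5.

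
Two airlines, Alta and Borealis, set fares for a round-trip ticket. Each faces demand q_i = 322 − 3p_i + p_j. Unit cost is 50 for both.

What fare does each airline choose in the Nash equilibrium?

94.4

Alta's profit: π = (p_{Alta} − 50)(322 − 3p_{Alta} + p_{Borealis}).
∂π/∂p_{Alta} = 472 − 6p_{Alta} + p_{Borealis} = 0 ⇒ p_{Alta} = 236/3 + (1/6)p_{Borealis}.
The game is symmetric, so in equilibrium p_{Borealis} = p_{Alta}: the reaction function gives (5/6)p_{Alta} = 236/3, hence p_{Alta} = 94.4.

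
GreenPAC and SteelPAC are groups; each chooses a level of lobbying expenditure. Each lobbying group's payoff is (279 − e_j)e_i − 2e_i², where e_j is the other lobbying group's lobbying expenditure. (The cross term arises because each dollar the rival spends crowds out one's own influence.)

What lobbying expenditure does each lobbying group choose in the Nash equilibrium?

55.8

GreenPAC's payoff is (279 − e_S)e_G − 2e_G².
∂π/∂e_G = 279 − e_S − 4e_G = 0, so e_G = 69.75 − 0.25e_S.
By symmetry e_S = e_G; substituting into the reaction function, 1.25e_G = 69.75 and e_G = 55.8.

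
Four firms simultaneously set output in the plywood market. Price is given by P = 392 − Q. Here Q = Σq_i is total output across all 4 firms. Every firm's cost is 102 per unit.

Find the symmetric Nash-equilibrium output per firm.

58

A representative firm's profit is π_i = q_i(392 − Q) − 102q_i, with Q = q_i + Σ_{j≠i} q_j.
First-order condition: 290 − 2q_i − Σ_{j≠i} q_j = 0.
Imposing symmetry (q_j = q for all j) turns Σ_{j≠i} q_j into 3q, so 290 = 5q and q = 58.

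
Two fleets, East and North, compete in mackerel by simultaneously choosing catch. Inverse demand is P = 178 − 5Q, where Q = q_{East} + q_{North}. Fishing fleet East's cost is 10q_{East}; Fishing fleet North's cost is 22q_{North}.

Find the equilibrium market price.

Fishing fleet East's profit: π = q_{East}(178 − 5(q_{East} + q_{North})) − 10q_{East}.
∂π/∂q_{East} = 168 − 10q_{East} − 5q_{North} = 0, so q_{East} = 16.8 − 0.5q_{North}.
By the same steps for North: q_{North} = 15.6 − 0.5q_{East}.
Substituting the second reaction function into the first: q_{East} = 16.8 − 0.5(15.6 − 0.5q_{East}), which gives 0.75q_{East} = 9 ⇒ q_{East} = 12.
Then q_{North} = 15.6 − 0.5·12 = 9.6.
Equilibrium price: P = 178 − 5·21.6 = 70.

70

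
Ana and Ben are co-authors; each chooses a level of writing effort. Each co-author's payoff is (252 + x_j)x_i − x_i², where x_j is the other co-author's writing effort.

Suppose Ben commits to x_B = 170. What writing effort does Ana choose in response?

Ana's payoff is (252 + x_B)x_A − x_A².
∂π/∂x_A = 252 + x_B − 2x_A = 0, so x_A = 126 + 0.5x_B.
At x_B = 170: x_A = 126 + 0.5·170 = 211.

211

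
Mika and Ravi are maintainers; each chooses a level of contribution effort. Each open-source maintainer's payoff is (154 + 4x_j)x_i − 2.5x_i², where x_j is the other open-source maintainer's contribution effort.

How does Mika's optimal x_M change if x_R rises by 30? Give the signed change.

Mika's payoff is (154 + 4x_R)x_M − 2.5x_M².
∂π/∂x_M = 154 + 4x_R − 5x_M = 0, so x_M = 30.8 + 0.8x_R.
The reaction-function slope is 0.8, so a 30-unit rise in x_R moves x_M by 0.8 × 30 = 24. Mika's best response rises — the actions are strategic complements.

24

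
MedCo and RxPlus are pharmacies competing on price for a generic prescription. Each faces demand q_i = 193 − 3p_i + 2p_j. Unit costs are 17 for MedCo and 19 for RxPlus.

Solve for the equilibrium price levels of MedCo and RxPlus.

61.375, 62.125

MedCo's profit: π = (p_{MedCo} − 17)(193 − 3p_{MedCo} + 2p_{RxPlus}).
∂π/∂p_{MedCo} = 244 − 6p_{MedCo} + 2p_{RxPlus} = 0 ⇒ p_{MedCo} = 122/3 + (1/3)p_{RxPlus}.
Similarly p_{RxPlus} = 125/3 + (1/3)p_{MedCo}.
Substituting the second reaction function into the first: p_{MedCo} = 122/3 + (1/3)(125/3 + (1/3)p_{MedCo}), which gives (8/9)p_{MedCo} = 491/9 ⇒ p_{MedCo} = 61.375.
Then p_{RxPlus} = 125/3 + (1/3)·61.375 = 62.125.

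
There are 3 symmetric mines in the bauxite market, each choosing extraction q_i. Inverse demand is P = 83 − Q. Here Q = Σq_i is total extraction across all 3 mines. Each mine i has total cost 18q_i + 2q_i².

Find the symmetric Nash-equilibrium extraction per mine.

8.125

A representative mine's profit is π_i = q_i(83 − Q) − 18q_i − 2q_i², with Q = q_i + Σ_{j≠i} q_j.
First-order condition: 65 − 6q_i − Σ_{j≠i} q_j = 0.
With identical mines, set every q_j = q: then 65 − 6q − 2q = 0, i.e. q = 65/8 = 8.125.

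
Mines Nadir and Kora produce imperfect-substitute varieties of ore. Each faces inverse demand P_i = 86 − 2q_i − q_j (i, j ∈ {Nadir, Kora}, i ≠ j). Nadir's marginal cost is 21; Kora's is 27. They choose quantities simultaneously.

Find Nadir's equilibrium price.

Mine Nadir's profit: π = q_{Nadir}(86 − 2q_{Nadir} − q_{Kora}) − 21q_{Nadir}.
∂π/∂q_{Nadir} = 65 − 4q_{Nadir} − q_{Kora} = 0 ⇒ q_{Nadir} = 16.25 − 0.25q_{Kora}.
Similarly q_{Kora} = 14.75 − 0.25q_{Nadir}.
Plugging q_{Kora} into Nadir's best response: q_{Nadir} = 16.25 − 0.25(14.75 − 0.25q_{Nadir}) ⇒ 0.9375q_{Nadir} = 12.5625, so q_{Nadir} = 13.4.
Then q_{Kora} = 14.75 − 0.25·13.4 = 11.4.
P_{Nadir} = 86 − 2·13.4 − 11.4 = 47.8.

47.8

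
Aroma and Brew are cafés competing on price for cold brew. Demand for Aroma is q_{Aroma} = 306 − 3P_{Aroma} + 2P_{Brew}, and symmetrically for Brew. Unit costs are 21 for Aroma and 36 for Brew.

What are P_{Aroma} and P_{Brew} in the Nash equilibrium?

95.0625, 100.6875

Aroma's profit: π = (P_{Aroma} − 21)(306 − 3P_{Aroma} + 2P_{Brew}).
∂π/∂P_{Aroma} = 369 − 6P_{Aroma} + 2P_{Brew} = 0 ⇒ P_{Aroma} = 61.5 + (1/3)P_{Brew}.
Similarly P_{Brew} = 69 + (1/3)P_{Aroma}.
Solving the two reaction functions simultaneously: (1 − (1/3)(1/3))P_{Aroma} = 61.5 + (1/3)·69, so (8/9)P_{Aroma} = 84.5 and P_{Aroma} = 95.0625.
Then P_{Brew} = 69 + (1/3)·95.0625 = 100.6875.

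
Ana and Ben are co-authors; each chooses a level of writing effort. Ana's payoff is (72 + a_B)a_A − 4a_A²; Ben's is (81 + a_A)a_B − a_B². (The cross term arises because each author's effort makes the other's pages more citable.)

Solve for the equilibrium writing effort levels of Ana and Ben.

Expanding Ana's payoff: 72a_A + a_Ba_A − 4a_A².
∂π/∂a_A = 72 + a_B − 8a_A = 0, so a_A = 9 + 0.125a_B.
Likewise for Ben: a_B = 40.5 + 0.5a_A.
Substituting the second reaction function into the first: a_A = 9 + 0.125(40.5 + 0.5a_A), which gives 0.9375a_A = 14.0625 ⇒ a_A = 15.
Then a_B = 40.5 + 0.5·15 = 48.

15, 48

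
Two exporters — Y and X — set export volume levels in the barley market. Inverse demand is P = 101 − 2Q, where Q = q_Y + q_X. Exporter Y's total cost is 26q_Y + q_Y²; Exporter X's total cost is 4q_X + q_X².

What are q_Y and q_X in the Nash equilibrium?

8, 13.5

Exporter Y's profit: π = q_Y(101 − 2(q_Y + q_X)) − 26q_Y − q_Y².
∂π/∂q_Y = 75 − 6q_Y − 2q_X = 0, so q_Y = 12.5 − (1/3)q_X.
By the same steps for X: q_X = 97/6 − (1/3)q_Y.
Substituting the second reaction function into the first: q_Y = 12.5 − (1/3)(97/6 − (1/3)q_Y), which gives (8/9)q_Y = 64/9 ⇒ q_Y = 8.
Then q_X = 97/6 − (1/3)·8 = 13.5.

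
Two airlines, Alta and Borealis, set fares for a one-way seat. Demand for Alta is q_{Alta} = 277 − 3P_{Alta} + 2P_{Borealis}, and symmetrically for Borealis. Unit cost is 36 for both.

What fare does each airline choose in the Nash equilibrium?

Alta's profit: π = (P_{Alta} − 36)(277 − 3P_{Alta} + 2P_{Borealis}).
∂π/∂P_{Alta} = 385 − 6P_{Alta} + 2P_{Borealis} = 0 ⇒ P_{Alta} = 385/6 + (1/3)P_{Borealis}.
Setting P_{Alta} = P_{Borealis} in the reaction function: P_{Alta} = 385/6 + (1/3)P_{Alta}, so P_{Alta} = (385/6) / (2/3) = 96.25.

96.25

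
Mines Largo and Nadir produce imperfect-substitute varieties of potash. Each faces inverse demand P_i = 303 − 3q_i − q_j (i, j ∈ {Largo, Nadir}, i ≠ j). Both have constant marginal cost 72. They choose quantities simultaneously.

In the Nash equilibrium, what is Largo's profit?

Mine Largo's profit: π = q_{Largo}(303 − 3q_{Largo} − q_{Nadir}) − 72q_{Largo}.
∂π/∂q_{Largo} = 231 − 6q_{Largo} − q_{Nadir} = 0 ⇒ q_{Largo} = 38.5 − (1/6)q_{Nadir}.
The game is symmetric, so in equilibrium q_{Nadir} = q_{Largo}: the reaction function gives (7/6)q_{Largo} = 38.5, hence q_{Largo} = 33.
P_{Largo} = 303 − 3·33 − 33 = 171.
Profit = (171 − 72)·33 = 3267.

3267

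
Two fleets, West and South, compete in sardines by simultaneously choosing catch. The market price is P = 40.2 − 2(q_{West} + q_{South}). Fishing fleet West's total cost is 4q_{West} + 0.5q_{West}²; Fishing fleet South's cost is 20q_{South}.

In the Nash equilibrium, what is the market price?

23.575

Fishing fleet West's profit: π = q_{West}(40.2 − 2(q_{West} + q_{South})) − 4q_{West} − 0.5q_{West}².
∂π/∂q_{West} = 36.2 − 5q_{West} − 2q_{South} = 0, so q_{West} = 7.24 − 0.4q_{South}.
For South: ∂π/∂q_{South} = 20.2 − 4q_{South} − 2q_{West} = 0 ⇒ q_{South} = 5.05 − 0.5q_{West}.
Substituting the second reaction function into the first: q_{West} = 7.24 − 0.4(5.05 − 0.5q_{West}), which gives 0.8q_{West} = 5.22 ⇒ q_{West} = 6.525.
Then q_{South} = 5.05 − 0.5·6.525 = 1.7875.
Equilibrium price: P = 40.2 − 2·8.3125 = 23.575.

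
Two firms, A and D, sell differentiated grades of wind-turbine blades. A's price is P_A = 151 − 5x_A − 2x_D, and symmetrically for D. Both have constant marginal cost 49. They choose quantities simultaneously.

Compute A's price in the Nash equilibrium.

91.5

Firm A's profit: π = x_A(151 − 5x_A − 2x_D) − 49x_A.
∂π/∂x_A = 102 − 10x_A − 2x_D = 0 ⇒ x_A = 10.2 − 0.2x_D.
Setting x_A = x_D in the reaction function: x_A = 10.2 − 0.2x_A, so x_A = 10.2 / 1.2 = 8.5.
P_A = 151 − 5·8.5 − 2·8.5 = 91.5.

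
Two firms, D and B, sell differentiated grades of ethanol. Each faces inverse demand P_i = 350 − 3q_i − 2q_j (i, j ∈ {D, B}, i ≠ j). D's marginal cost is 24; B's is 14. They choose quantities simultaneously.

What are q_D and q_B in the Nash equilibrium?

Firm D's profit: π = q_D(350 − 3q_D − 2q_B) − 24q_D.
∂π/∂q_D = 326 − 6q_D − 2q_B = 0 ⇒ q_D = 163/3 − (1/3)q_B.
Similarly q_B = 56 − (1/3)q_D.
Plugging q_B into D's best response: q_D = 163/3 − (1/3)(56 − (1/3)q_D) ⇒ (8/9)q_D = 107/3, so q_D = 40.125.
Then q_B = 56 − (1/3)·40.125 = 42.625.

40.125, 42.625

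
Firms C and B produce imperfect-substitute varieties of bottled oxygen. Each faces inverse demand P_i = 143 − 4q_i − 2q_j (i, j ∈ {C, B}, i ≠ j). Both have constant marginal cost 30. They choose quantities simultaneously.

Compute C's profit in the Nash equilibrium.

510.76

Firm C's profit: π = q_C(143 − 4q_C − 2q_B) − 30q_C.
∂π/∂q_C = 113 − 8q_C − 2q_B = 0 ⇒ q_C = 14.125 − 0.25q_B.
Setting q_C = q_B in the reaction function: q_C = 14.125 − 0.25q_C, so q_C = 14.125 / 1.25 = 11.3.
P_C = 143 − 4·11.3 − 2·11.3 = 75.2.
Profit = (75.2 − 30)·11.3 = 510.76.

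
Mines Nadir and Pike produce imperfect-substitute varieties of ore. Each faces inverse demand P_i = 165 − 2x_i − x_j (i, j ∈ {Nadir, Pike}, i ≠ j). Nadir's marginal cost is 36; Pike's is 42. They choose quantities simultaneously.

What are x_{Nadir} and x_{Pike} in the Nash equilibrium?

Mine Nadir's profit: π = x_{Nadir}(165 − 2x_{Nadir} − x_{Pike}) − 36x_{Nadir}.
∂π/∂x_{Nadir} = 129 − 4x_{Nadir} − x_{Pike} = 0 ⇒ x_{Nadir} = 32.25 − 0.25x_{Pike}.
Similarly x_{Pike} = 30.75 − 0.25x_{Nadir}.
Plugging x_{Pike} into Nadir's best response: x_{Nadir} = 32.25 − 0.25(30.75 − 0.25x_{Nadir}) ⇒ 0.9375x_{Nadir} = 24.5625, so x_{Nadir} = 26.2.
Then x_{Pike} = 30.75 − 0.25·26.2 = 24.2.

26.2, 24.2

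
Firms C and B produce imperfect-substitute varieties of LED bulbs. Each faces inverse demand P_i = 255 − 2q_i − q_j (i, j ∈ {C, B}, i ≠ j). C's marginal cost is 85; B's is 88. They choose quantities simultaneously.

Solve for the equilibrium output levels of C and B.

34.2, 33.2

Firm C's profit: π = q_C(255 − 2q_C − q_B) − 85q_C.
∂π/∂q_C = 170 − 4q_C − q_B = 0 ⇒ q_C = 42.5 − 0.25q_B.
Similarly q_B = 41.75 − 0.25q_C.
Substituting the second reaction function into the first: q_C = 42.5 − 0.25(41.75 − 0.25q_C), which gives 0.9375q_C = 32.0625 ⇒ q_C = 34.2.
Then q_B = 41.75 − 0.25·34.2 = 33.2.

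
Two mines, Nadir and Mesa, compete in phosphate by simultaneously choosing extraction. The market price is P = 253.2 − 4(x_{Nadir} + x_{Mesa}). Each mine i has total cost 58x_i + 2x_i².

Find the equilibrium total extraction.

Mine Nadir's profit: π = x_{Nadir}(253.2 − 4(x_{Nadir} + x_{Mesa})) − 58x_{Nadir} − 2x_{Nadir}².
∂π/∂x_{Nadir} = 195.2 − 12x_{Nadir} − 4x_{Mesa} = 0, so x_{Nadir} = 244/15 − (1/3)x_{Mesa}.
Setting x_{Nadir} = x_{Mesa} in the reaction function: x_{Nadir} = 244/15 − (1/3)x_{Nadir}, so x_{Nadir} = (244/15) / (4/3) = 12.2.
Total extraction: 12.2 + 12.2 = 24.4.

24.4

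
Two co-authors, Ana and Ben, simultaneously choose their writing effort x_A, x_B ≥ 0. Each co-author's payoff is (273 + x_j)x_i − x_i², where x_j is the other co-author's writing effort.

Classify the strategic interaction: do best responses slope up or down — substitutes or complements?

strategic complements

Ana's payoff is (273 + x_B)x_A − x_A².
∂π/∂x_A = 273 + x_B − 2x_A = 0, so x_A = 136.5 + 0.5x_B.
The best-response slope dx_A/dx_B = 0.5 > 0: the reaction function is upward-sloping, so the choices are strategic complements.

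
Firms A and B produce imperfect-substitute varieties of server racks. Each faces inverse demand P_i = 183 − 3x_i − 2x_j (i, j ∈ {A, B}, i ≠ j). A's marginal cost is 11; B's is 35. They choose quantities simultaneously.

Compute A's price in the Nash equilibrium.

Firm A's profit: π = x_A(183 − 3x_A − 2x_B) − 11x_A.
∂π/∂x_A = 172 − 6x_A − 2x_B = 0 ⇒ x_A = 86/3 − (1/3)x_B.
Similarly x_B = 74/3 − (1/3)x_A.
Solving the two reaction functions simultaneously: (1 − (−1/3)(−1/3))x_A = 86/3 − (1/3)·(74/3), so (8/9)x_A = 184/9 and x_A = 23.
Then x_B = 74/3 − (1/3)·23 = 17.
P_A = 183 − 3·23 − 2·17 = 80.

80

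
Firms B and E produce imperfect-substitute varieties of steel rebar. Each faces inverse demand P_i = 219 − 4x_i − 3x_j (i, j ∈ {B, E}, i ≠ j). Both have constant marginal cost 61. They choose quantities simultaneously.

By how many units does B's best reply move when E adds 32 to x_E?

-12

Firm B's profit: π = x_B(219 − 4x_B − 3x_E) − 61x_B.
∂π/∂x_B = 158 − 8x_B − 3x_E = 0 ⇒ x_B = 19.75 − 0.375x_E.
The reaction-function slope is −0.375, so a 32-unit rise in x_E moves x_B by −0.375 × 32 = −12. B's best response falls — the actions are strategic substitutes.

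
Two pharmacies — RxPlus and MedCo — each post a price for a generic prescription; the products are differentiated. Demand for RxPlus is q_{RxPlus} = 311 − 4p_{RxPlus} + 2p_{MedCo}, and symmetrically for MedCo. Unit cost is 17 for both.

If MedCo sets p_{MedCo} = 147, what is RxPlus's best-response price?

RxPlus's profit: π = (p_{RxPlus} − 17)(311 − 4p_{RxPlus} + 2p_{MedCo}).
∂π/∂p_{RxPlus} = 379 − 8p_{RxPlus} + 2p_{MedCo} = 0 ⇒ p_{RxPlus} = 47.375 + 0.25p_{MedCo}.
At p_{MedCo} = 147: p_{RxPlus} = 47.375 + 0.25·147 = 84.125.

84.125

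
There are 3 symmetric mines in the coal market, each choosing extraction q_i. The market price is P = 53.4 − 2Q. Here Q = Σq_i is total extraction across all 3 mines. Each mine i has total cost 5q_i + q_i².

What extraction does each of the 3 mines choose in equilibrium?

A representative mine's profit is π_i = q_i(53.4 − 2Q) − 5q_i − q_i², with Q = q_i + Σ_{j≠i} q_j.
First-order condition: 48.4 − 6q_i − 2Σ_{j≠i} q_j = 0.
In a symmetric equilibrium every mine chooses the same q, so Σ_{j≠i} q_j = 2q. The condition becomes 48.4 − 10q = 0, giving q = 48.4/10 = 4.84.

4.84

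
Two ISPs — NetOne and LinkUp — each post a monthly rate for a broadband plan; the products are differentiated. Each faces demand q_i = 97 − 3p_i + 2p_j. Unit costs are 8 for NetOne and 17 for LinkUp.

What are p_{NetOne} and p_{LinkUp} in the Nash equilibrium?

31.9375, 35.3125

NetOne's profit: π = (p_{NetOne} − 8)(97 − 3p_{NetOne} + 2p_{LinkUp}).
∂π/∂p_{NetOne} = 121 − 6p_{NetOne} + 2p_{LinkUp} = 0 ⇒ p_{NetOne} = 121/6 + (1/3)p_{LinkUp}.
Similarly p_{LinkUp} = 74/3 + (1/3)p_{NetOne}.
Plugging p_{LinkUp} into NetOne's best response: p_{NetOne} = 121/6 + (1/3)(74/3 + (1/3)p_{NetOne}) ⇒ (8/9)p_{NetOne} = 511/18, so p_{NetOne} = 31.9375.
Then p_{LinkUp} = 74/3 + (1/3)·31.9375 = 35.3125.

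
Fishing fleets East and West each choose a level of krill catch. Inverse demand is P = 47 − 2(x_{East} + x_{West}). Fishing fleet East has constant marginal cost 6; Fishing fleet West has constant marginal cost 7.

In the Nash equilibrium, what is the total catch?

Fishing fleet East's profit: π = x_{East}(47 − 2(x_{East} + x_{West})) − 6x_{East}.
∂π/∂x_{East} = 41 − 4x_{East} − 2x_{West} = 0, so x_{East} = 10.25 − 0.5x_{West}.
By the same steps for West: x_{West} = 10 − 0.5x_{East}.
Substituting the second reaction function into the first: x_{East} = 10.25 − 0.5(10 − 0.5x_{East}), which gives 0.75x_{East} = 5.25 ⇒ x_{East} = 7.
Then x_{West} = 10 − 0.5·7 = 6.5.
Total catch: 7 + 6.5 = 13.5.

13.5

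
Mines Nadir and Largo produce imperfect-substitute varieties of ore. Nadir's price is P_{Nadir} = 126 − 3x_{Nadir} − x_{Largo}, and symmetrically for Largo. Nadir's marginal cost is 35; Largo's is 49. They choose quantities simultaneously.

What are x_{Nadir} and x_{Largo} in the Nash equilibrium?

13.4, 10.6

Mine Nadir's profit: π = x_{Nadir}(126 − 3x_{Nadir} − x_{Largo}) − 35x_{Nadir}.
∂π/∂x_{Nadir} = 91 − 6x_{Nadir} − x_{Largo} = 0 ⇒ x_{Nadir} = 91/6 − (1/6)x_{Largo}.
Similarly x_{Largo} = 77/6 − (1/6)x_{Nadir}.
Solving the two reaction functions simultaneously: (1 − (−1/6)(−1/6))x_{Nadir} = 91/6 − (1/6)·(77/6), so (35/36)x_{Nadir} = 469/36 and x_{Nadir} = 13.4.
Then x_{Largo} = 77/6 − (1/6)·13.4 = 10.6.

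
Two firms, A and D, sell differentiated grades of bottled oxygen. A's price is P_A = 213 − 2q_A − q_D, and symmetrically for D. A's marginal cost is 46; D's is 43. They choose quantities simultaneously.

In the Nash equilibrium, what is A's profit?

Firm A's profit: π = q_A(213 − 2q_A − q_D) − 46q_A.
∂π/∂q_A = 167 − 4q_A − q_D = 0 ⇒ q_A = 41.75 − 0.25q_D.
Similarly q_D = 42.5 − 0.25q_A.
Substituting the second reaction function into the first: q_A = 41.75 − 0.25(42.5 − 0.25q_A), which gives 0.9375q_A = 31.125 ⇒ q_A = 33.2.
Then q_D = 42.5 − 0.25·33.2 = 34.2.
P_A = 213 − 2·33.2 − 34.2 = 112.4.
Profit = (112.4 − 46)·33.2 = 2204.48.

2204.48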